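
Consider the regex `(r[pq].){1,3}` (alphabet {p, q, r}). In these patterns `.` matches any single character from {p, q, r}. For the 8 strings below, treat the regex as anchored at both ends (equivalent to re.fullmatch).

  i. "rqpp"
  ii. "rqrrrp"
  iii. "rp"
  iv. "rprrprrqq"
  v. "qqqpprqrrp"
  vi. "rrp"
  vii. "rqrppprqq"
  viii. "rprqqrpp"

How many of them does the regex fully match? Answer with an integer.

1

i. "rqpp" → no match
ii. "rqrrrp" → no match
iii. "rp" → no match
iv. "rprrprrqq" → match
v. "qqqpprqrrp" → no match — must start with "r"
vi. "rrp" → no match
vii. "rqrppprqq" → no match
viii. "rprqqrpp" → no match
Total matched: 1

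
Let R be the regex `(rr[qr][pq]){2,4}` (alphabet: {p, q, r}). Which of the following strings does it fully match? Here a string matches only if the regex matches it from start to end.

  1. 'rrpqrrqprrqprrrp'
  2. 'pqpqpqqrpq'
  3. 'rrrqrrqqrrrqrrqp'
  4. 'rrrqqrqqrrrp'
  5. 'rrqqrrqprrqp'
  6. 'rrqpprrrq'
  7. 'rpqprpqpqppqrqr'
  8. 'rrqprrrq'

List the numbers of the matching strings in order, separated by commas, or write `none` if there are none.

1 → no match
2. 'pqpqpqqrpq' → no match — must start with 'rr'
3 → match
4. 'rrrqqrqqrrrp' → no match
5. 'rrqqrrqprrqp' → match
6. 'rrqpprrrq' → no match
7 → no match — must start with 'rr'
8. 'rrqprrrq' → match

3, 5, 8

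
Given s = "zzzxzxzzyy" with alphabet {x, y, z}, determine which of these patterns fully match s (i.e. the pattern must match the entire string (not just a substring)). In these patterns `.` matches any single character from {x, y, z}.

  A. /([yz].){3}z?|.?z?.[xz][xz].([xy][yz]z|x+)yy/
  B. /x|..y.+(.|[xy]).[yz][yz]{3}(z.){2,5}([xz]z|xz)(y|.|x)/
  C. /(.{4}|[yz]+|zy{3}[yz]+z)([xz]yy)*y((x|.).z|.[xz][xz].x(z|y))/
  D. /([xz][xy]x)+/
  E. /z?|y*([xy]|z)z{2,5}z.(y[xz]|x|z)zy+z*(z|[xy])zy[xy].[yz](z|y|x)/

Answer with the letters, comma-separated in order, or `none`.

A → match
B → no match
C → no match
D → no match — must end with "x"
E → no match

A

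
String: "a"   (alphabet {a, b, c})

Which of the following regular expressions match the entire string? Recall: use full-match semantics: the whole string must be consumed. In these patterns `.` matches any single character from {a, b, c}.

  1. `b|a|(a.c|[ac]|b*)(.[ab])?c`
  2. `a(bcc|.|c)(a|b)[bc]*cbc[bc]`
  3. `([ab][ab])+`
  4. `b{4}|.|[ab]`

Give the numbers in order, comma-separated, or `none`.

1, 4

1 → match
2 → no match
3 → no match
4 → match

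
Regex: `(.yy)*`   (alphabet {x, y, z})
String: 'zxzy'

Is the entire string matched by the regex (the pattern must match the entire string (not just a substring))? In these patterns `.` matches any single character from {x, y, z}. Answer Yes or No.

No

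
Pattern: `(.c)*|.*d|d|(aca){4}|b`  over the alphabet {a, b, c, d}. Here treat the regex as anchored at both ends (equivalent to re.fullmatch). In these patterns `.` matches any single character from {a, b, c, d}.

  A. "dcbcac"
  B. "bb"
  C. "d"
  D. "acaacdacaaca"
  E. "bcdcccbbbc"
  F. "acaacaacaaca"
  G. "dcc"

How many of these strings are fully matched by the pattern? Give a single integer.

A → match
B → no match
C → match
D → no match
E → no match
F → match
G → no match
Total matched: 3

3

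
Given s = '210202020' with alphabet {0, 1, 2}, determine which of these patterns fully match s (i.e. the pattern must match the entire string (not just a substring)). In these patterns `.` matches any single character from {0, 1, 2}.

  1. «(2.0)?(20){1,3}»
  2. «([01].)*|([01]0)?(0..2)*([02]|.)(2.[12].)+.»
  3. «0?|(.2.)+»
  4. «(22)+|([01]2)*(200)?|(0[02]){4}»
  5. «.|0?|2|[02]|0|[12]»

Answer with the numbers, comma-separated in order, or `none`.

1 → match
2 → no match
3 → no match
4 → no match
5 → no match

1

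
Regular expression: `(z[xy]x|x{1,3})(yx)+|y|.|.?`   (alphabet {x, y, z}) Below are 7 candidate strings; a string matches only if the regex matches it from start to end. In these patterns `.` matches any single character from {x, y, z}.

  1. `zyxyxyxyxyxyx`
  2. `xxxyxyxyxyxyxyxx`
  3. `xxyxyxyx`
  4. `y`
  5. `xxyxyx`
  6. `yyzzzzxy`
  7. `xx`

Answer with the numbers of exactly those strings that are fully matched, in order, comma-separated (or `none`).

1 → match
2 → no match
3 → match
4 → match
5 → match
6 → no match
7 → no match

1, 3, 4, 5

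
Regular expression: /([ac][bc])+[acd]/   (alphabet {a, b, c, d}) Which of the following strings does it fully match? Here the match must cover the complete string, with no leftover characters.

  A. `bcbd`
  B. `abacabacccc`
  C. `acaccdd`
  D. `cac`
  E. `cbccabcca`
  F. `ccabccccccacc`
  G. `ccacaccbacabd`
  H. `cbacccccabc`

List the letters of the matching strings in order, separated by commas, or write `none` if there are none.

A → no match
B → match
C → no match
D → no match
E → match
F → match
G → match
H → match

B, E, F, G, H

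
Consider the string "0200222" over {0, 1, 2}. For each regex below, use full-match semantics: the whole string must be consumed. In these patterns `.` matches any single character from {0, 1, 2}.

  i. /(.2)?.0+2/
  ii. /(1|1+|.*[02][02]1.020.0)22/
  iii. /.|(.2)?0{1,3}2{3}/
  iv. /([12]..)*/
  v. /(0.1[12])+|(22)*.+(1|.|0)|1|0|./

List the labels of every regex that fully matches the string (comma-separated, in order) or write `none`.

iii, v

i → no match — must end with "02"
ii → no match
iii → match
iv → no match
v → match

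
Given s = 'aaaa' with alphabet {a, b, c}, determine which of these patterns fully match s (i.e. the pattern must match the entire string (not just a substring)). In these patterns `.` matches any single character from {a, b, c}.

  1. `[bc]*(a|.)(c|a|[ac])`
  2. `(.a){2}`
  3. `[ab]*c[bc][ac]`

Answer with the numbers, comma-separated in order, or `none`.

2

1 → no match
2 → match
3 → no match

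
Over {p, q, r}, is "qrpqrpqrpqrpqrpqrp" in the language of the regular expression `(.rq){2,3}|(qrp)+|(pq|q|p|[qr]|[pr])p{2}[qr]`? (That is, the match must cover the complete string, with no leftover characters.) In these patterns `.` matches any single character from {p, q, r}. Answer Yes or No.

Yes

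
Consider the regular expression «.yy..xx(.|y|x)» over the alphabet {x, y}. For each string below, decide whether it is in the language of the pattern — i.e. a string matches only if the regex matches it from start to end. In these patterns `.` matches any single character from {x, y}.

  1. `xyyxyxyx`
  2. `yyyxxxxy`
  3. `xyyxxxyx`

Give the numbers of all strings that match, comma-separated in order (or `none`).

2

1 → no match
2 → match
3 → no match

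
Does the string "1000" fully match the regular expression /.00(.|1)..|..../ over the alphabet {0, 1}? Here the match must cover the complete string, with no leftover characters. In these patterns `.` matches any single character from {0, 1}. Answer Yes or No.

Yes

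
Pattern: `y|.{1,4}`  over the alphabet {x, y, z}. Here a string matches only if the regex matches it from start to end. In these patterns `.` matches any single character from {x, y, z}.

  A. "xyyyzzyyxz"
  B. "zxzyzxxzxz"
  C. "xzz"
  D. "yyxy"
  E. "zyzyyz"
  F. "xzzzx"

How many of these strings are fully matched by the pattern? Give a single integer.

A → no match
B → no match
C → match
D → match
E → no match
F → no match
Total matched: 2

2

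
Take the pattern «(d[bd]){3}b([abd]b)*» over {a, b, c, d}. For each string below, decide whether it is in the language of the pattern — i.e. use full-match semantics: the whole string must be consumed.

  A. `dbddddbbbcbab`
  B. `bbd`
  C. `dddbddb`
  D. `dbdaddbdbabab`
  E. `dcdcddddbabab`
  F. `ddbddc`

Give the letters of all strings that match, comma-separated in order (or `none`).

A → no match
B → no match — must start with `d`
C → match
D → no match
E → no match
F → no match

C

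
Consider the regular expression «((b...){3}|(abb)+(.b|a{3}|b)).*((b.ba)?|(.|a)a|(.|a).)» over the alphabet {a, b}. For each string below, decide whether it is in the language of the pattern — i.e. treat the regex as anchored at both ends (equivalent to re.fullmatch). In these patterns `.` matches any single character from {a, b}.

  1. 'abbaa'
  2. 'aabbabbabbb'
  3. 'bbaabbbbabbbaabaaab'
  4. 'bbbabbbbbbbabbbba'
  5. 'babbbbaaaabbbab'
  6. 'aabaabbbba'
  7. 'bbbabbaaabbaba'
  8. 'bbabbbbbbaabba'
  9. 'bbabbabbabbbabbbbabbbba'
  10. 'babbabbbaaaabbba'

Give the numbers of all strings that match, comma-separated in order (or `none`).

4, 8

1. 'abbaa' → no match
2. 'aabbabbabbb' → no match
3 → no match
4 → match
5 → no match
6. 'aabaabbbba' → no match
7 → no match
8 → match
9 → no match
10 → no match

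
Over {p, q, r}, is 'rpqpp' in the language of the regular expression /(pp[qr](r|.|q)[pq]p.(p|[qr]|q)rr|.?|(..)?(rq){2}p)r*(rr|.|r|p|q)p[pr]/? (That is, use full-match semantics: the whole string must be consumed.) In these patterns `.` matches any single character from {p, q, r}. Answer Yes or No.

No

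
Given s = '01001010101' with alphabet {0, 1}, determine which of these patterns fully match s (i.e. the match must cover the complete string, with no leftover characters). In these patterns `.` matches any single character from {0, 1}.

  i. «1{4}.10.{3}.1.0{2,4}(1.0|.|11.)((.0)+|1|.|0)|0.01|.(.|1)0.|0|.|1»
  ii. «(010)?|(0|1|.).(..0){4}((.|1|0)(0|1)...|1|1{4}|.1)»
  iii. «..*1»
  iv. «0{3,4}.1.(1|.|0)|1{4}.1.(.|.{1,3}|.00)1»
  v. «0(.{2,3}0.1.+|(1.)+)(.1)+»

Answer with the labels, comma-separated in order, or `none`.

iii, v

i → no match
ii → no match
iii → match
iv → no match
v → match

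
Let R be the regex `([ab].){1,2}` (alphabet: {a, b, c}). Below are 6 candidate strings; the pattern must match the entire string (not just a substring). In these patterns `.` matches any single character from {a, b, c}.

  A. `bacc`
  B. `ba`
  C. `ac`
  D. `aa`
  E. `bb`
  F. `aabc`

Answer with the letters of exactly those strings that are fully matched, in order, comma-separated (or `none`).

B, C, D, E, F

A → no match
B → match
C → match
D → match
E → match
F → match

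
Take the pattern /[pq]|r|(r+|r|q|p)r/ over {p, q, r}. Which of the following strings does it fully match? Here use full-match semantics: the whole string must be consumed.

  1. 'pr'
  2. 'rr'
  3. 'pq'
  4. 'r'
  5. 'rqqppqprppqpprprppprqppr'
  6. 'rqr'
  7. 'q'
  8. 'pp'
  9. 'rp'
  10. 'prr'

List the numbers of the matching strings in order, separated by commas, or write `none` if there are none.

1, 2, 4, 7

1 → match
2 → match
3 → no match
4 → match
5 → no match
6 → no match
7 → match
8 → no match
9 → no match
10 → no match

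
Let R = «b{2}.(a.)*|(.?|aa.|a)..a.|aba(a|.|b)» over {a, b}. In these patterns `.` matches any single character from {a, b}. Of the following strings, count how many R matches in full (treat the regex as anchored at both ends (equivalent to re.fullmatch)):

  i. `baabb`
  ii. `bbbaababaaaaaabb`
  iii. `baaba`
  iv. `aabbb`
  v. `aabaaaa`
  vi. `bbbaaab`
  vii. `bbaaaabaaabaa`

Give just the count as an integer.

3

i. `baabb` → no match
ii → no match
iii. `baaba` → no match
iv. `aabbb` → no match
v. `aabaaaa` → match
vi. `bbbaaab` → match
vii → match
Total matched: 3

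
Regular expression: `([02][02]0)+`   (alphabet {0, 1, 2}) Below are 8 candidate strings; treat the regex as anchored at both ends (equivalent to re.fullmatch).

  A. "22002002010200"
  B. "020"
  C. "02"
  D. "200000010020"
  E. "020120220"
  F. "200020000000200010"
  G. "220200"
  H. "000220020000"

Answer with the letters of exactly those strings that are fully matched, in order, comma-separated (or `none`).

A → no match
B → match
C → no match — must end with "0"
D → no match
E → no match
F → no match
G → match
H → match

B, G, H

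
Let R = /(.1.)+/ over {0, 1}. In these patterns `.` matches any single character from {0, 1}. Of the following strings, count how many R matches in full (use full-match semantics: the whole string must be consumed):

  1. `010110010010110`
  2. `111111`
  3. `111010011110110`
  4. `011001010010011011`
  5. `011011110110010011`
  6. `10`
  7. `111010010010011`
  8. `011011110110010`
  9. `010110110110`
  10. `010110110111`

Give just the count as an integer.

8

1 → match
2 → match
3 → match
4 → no match
5 → match
6 → no match
7 → match
8 → match
9 → match
10 → match
Total matched: 8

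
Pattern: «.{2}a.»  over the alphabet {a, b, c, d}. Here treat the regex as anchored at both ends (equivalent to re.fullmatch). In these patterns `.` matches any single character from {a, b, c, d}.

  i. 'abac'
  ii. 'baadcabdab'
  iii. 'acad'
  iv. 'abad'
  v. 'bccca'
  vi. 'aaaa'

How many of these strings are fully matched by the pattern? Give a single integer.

i → match
ii → no match
iii → match
iv → match
v → no match
vi → match
Total matched: 4

4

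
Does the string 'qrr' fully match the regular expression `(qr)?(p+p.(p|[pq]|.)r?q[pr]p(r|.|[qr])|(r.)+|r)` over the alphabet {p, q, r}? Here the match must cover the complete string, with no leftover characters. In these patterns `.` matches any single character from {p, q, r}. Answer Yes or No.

Yes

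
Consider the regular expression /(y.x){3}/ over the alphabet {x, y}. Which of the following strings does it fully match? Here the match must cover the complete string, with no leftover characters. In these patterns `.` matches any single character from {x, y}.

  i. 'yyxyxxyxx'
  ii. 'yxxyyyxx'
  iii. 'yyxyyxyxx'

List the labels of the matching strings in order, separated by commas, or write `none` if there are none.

i, iii

i → match
ii → no match
iii → match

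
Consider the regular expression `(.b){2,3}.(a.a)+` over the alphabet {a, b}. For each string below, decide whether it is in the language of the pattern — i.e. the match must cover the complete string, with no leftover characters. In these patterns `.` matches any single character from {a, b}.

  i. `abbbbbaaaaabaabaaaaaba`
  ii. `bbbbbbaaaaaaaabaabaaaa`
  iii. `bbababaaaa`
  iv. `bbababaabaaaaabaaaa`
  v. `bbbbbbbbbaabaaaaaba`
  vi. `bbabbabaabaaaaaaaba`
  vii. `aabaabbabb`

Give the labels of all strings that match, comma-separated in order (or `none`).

i, ii, iii, iv

i → match
ii → match
iii → match
iv → match
v → no match
vi → no match
vii → no match — must end with `a`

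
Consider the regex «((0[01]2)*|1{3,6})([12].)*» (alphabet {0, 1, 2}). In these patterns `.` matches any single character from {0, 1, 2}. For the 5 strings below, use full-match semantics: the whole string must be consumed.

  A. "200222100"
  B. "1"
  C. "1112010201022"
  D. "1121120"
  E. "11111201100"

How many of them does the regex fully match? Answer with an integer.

A → no match
B → no match
C → match
D → no match
E → no match
Total matched: 1

1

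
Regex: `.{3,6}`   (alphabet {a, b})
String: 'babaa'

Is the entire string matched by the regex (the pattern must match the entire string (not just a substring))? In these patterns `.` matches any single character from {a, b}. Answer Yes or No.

Yes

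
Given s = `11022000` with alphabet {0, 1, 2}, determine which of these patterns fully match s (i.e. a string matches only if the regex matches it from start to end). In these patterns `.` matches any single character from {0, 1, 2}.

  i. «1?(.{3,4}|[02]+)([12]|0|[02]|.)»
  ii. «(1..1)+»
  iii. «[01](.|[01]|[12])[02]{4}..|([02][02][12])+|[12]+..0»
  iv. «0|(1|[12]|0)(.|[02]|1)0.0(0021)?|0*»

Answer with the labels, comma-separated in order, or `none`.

iii

i → no match
ii → no match — must end with `1`
iii → match
iv → no match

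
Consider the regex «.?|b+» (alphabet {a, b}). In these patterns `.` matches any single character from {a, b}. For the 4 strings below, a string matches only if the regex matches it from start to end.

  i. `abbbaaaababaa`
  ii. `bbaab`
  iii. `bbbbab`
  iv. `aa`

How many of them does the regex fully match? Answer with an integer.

i → no match
ii. `bbaab` → no match
iii. `bbbbab` → no match
iv. `aa` → no match
Total matched: 0

0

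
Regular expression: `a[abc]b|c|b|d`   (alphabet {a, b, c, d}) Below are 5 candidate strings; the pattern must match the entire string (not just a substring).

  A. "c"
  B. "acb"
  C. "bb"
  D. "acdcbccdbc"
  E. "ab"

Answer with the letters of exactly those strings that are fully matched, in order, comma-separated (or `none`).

A. "c" → match
B. "acb" → match
C. "bb" → no match
D. "acdcbccdbc" → no match
E. "ab" → no match

A, B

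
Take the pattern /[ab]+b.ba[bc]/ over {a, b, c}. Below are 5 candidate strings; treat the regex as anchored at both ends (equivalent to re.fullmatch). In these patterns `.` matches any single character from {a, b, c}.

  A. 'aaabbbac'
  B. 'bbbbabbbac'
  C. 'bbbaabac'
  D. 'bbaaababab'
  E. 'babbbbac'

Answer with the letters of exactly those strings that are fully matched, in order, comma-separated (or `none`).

A, B, D, E

A → match
B → match
C → no match
D → match
E → match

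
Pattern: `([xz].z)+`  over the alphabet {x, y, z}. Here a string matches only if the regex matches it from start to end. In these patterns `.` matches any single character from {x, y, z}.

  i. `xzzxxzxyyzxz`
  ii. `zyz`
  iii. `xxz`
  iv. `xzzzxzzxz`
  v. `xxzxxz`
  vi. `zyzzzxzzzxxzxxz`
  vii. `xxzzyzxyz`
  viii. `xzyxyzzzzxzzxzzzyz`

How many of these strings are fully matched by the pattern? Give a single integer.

i → no match
ii → match
iii → match
iv → match
v → match
vi → no match
vii → match
viii → no match
Total matched: 5

5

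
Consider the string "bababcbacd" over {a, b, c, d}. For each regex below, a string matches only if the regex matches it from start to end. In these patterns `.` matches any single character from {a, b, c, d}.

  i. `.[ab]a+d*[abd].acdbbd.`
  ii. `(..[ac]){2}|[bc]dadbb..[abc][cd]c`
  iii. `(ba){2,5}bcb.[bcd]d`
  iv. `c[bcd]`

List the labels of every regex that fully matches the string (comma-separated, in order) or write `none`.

iii

i → no match
ii → no match
iii → match
iv → no match — must start with "c"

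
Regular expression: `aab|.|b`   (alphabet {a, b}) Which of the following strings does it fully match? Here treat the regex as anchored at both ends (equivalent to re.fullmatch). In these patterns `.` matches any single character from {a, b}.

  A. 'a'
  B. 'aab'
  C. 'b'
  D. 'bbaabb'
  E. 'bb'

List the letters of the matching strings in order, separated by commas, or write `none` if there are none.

A, B, C

A → match
B → match
C → match
D → no match
E → no match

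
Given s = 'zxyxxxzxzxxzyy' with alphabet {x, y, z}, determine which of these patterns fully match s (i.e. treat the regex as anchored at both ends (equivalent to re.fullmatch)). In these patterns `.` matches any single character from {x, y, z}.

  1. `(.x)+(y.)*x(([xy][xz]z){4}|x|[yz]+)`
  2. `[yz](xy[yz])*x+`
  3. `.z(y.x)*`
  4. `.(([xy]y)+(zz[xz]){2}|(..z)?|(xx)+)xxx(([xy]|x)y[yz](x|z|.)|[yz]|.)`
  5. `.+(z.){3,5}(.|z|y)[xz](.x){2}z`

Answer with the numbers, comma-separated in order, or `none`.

1

1 → match
2 → no match — must end with 'x'
3 → no match
4 → no match
5 → no match — must end with 'xz'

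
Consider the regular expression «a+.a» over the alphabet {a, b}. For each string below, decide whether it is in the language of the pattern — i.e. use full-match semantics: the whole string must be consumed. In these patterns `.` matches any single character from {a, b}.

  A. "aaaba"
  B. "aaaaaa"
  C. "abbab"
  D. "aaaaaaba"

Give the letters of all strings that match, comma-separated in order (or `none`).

A. "aaaba" → match
B. "aaaaaa" → match
C. "abbab" → no match — must end with "a"
D. "aaaaaaba" → match

A, B, D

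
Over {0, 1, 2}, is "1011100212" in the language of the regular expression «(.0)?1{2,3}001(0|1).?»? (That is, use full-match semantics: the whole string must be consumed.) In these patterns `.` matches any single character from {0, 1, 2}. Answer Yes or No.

No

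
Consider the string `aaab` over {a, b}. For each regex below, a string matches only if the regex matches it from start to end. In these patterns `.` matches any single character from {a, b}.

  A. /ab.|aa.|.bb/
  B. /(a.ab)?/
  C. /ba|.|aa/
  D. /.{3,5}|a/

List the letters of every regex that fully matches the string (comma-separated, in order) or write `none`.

B, D

A → no match
B → match
C → no match
D → match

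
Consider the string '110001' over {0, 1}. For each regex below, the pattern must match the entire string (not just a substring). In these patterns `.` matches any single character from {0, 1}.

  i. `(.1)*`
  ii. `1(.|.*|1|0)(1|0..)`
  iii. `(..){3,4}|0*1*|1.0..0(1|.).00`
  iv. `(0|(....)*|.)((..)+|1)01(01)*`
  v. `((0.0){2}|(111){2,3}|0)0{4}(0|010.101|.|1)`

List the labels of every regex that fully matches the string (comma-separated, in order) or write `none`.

i → no match
ii → match
iii → match
iv → match
v → no match

ii, iii, iv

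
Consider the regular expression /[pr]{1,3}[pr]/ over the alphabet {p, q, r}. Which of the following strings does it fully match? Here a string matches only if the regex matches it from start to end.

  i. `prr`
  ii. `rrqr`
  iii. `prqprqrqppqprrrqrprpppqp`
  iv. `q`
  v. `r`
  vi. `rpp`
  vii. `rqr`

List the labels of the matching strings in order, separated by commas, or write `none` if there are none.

i, vi

i → match
ii → no match
iii → no match
iv → no match
v → no match
vi → match
vii → no match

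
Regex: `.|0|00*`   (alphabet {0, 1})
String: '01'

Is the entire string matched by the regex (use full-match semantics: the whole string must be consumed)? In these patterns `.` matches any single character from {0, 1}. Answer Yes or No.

No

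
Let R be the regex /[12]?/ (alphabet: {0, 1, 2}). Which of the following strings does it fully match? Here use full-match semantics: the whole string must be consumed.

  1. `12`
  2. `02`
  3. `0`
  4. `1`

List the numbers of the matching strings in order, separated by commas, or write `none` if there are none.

1 → no match
2 → no match
3 → no match
4 → match

4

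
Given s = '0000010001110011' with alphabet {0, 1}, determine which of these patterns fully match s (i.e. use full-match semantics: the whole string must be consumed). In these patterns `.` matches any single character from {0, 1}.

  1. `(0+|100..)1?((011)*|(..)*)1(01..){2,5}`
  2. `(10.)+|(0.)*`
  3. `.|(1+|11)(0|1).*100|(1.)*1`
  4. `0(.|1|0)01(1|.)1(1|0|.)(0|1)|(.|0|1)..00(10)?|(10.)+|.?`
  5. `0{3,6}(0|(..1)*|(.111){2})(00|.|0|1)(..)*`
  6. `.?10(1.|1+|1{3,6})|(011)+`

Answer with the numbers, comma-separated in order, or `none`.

5

1 → no match
2 → no match
3 → no match
4 → no match
5 → match
6 → no match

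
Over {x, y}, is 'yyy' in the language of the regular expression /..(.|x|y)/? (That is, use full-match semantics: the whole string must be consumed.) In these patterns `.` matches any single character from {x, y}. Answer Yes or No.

Yes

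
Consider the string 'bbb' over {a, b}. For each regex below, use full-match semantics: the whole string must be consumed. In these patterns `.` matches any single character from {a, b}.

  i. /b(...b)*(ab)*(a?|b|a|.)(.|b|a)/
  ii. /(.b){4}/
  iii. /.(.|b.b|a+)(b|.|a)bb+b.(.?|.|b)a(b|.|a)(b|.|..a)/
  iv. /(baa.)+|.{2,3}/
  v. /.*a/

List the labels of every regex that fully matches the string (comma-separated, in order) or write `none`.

i, iv

i → match
ii → no match
iii → no match
iv → match
v → no match — must end with 'a'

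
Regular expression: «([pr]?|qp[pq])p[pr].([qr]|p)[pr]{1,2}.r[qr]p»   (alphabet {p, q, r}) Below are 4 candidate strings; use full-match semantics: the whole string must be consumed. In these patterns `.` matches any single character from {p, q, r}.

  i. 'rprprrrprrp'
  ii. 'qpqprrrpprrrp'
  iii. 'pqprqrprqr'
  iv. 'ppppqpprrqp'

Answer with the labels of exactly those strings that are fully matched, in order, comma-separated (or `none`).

i → match
ii → match
iii → no match — must end with 'p'
iv → match

i, ii, iv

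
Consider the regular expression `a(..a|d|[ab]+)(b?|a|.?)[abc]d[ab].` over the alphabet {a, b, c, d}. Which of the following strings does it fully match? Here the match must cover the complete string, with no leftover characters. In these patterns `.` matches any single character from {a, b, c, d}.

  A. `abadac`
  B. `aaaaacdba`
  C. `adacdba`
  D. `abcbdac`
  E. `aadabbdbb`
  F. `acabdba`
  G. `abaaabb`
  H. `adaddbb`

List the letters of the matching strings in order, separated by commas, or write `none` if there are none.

A, B, C, D, E

A → match
B → match
C → match
D → match
E → match
F → no match
G → no match
H → no match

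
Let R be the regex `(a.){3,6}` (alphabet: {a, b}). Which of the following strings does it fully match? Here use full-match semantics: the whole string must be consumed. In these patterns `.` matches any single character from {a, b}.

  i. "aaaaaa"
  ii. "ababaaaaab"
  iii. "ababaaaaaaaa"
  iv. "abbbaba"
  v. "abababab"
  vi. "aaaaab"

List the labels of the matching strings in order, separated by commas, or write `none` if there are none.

i → match
ii → match
iii → match
iv → no match
v → match
vi → match

i, ii, iii, v, vi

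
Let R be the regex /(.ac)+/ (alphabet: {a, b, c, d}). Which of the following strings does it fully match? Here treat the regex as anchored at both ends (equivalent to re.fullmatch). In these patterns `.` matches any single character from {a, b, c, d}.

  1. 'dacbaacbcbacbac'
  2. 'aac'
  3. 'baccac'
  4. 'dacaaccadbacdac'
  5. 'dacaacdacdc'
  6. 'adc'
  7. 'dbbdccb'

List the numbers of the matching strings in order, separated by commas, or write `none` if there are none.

2, 3

1 → no match
2 → match
3 → match
4 → no match
5 → no match — must end with 'ac'
6 → no match — must end with 'ac'
7 → no match — must end with 'ac'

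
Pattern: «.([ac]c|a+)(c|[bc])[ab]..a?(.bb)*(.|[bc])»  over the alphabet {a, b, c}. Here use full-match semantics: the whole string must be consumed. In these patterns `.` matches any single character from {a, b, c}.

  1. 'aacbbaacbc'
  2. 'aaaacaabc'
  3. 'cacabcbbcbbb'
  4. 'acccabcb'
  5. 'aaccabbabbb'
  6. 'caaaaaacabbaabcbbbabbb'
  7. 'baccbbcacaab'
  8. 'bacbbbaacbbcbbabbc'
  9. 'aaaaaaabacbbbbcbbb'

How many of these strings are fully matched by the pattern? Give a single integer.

5

1. 'aacbbaacbc' → no match
2. 'aaaacaabc' → match
3. 'cacabcbbcbbb' → no match
4. 'acccabcb' → match
5. 'aaccabbabbb' → match
6 → no match
7. 'baccbbcacaab' → no match
8 → match
9 → match
Total matched: 5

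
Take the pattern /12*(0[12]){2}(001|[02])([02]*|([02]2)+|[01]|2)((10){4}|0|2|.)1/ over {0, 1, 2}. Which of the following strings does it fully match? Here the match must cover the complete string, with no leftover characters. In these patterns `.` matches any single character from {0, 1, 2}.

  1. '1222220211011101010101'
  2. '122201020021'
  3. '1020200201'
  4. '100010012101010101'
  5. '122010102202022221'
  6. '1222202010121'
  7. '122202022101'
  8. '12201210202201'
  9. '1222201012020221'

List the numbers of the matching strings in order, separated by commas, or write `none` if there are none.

2, 3, 5, 6, 7, 9

1 → no match
2 → match
3 → match
4 → no match
5 → match
6 → match
7 → match
8 → no match
9 → match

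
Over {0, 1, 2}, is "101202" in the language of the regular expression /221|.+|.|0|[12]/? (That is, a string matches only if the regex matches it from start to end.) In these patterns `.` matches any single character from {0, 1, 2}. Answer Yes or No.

Yes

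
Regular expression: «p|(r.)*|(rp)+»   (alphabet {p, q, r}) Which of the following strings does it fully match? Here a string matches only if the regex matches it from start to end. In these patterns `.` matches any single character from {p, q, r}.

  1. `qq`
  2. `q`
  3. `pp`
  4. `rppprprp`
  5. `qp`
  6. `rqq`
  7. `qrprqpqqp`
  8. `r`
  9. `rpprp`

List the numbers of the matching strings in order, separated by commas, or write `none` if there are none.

1 → no match
2 → no match
3 → no match
4 → no match
5 → no match
6 → no match
7 → no match
8 → no match
9 → no match

none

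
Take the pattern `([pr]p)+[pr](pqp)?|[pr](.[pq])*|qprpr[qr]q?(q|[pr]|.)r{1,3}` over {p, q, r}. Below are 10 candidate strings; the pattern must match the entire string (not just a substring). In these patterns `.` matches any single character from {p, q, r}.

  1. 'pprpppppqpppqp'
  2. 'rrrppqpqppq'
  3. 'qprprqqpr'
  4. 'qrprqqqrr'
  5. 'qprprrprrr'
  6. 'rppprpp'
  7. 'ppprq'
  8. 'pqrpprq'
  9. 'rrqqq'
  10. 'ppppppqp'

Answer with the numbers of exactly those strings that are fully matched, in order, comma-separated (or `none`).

1 → no match
2 → no match
3 → match
4 → no match
5 → match
6 → match
7 → match
8 → no match
9 → match
10 → match

3, 5, 6, 7, 9, 10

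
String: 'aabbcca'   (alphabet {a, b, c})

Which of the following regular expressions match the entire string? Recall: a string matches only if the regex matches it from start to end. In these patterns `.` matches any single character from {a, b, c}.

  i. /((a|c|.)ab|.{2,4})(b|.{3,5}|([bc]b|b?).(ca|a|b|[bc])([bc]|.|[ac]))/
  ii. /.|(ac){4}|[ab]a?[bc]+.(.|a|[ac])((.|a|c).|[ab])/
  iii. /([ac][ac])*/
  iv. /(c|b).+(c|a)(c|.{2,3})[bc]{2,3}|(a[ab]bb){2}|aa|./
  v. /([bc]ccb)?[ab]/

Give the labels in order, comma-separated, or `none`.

i → match
ii → match
iii → no match
iv → no match
v → no match

i, ii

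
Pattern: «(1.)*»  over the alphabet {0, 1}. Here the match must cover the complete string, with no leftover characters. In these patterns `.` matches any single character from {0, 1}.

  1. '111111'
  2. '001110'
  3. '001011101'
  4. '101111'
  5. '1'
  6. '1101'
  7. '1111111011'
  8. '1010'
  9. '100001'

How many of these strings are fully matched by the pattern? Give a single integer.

1. '111111' → match
2. '001110' → no match
3. '001011101' → no match
4. '101111' → match
5. '1' → no match
6. '1101' → no match
7. '1111111011' → match
8. '1010' → match
9. '100001' → no match
Total matched: 4

4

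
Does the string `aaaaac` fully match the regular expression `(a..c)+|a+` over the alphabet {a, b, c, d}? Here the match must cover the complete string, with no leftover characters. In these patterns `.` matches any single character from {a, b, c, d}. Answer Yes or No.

No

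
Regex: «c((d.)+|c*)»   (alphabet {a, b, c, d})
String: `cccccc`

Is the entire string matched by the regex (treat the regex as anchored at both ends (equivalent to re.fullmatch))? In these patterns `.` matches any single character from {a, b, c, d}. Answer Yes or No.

Yes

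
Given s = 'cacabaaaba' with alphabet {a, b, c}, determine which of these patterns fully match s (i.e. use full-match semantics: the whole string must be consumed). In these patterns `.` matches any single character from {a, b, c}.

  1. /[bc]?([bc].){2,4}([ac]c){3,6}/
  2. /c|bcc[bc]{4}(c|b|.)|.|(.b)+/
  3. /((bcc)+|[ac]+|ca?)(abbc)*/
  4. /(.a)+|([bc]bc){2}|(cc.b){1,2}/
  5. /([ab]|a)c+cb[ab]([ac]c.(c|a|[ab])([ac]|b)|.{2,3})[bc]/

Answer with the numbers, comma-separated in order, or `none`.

1 → no match — must end with 'c'
2 → no match
3 → no match
4 → match
5 → no match

4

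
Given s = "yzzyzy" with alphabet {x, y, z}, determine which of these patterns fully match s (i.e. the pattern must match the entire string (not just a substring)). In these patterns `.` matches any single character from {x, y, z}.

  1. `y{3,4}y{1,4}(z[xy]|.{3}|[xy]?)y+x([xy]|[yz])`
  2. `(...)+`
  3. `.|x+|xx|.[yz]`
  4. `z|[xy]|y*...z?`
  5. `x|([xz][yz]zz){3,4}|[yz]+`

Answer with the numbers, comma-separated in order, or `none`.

2, 5

1 → no match
2 → match
3 → no match
4 → no match
5 → match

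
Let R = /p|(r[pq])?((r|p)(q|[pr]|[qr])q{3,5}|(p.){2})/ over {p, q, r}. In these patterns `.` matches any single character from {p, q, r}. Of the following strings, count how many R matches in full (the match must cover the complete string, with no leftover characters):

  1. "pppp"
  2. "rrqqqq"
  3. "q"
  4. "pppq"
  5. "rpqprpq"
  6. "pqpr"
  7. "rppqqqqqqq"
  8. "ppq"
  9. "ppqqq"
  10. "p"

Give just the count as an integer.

6

1 → match
2 → match
3 → no match
4 → match
5 → no match
6 → match
7 → no match
8 → no match
9 → match
10 → match
Total matched: 6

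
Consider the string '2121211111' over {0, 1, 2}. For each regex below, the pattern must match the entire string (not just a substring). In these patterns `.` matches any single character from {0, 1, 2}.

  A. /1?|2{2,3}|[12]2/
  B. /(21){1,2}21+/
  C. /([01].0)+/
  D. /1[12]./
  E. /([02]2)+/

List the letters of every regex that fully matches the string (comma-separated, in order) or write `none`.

A → no match
B → match
C → no match — must end with '0'
D → no match — must start with '1'
E → no match — must end with '2'

B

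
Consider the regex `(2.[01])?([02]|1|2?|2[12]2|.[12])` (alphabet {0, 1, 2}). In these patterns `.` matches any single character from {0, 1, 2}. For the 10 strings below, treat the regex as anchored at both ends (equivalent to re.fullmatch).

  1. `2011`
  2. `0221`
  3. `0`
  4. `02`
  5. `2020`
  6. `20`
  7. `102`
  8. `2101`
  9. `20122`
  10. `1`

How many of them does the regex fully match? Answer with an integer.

1 → match
2 → no match
3 → match
4 → match
5 → no match
6 → no match
7 → no match
8 → match
9 → match
10 → match
Total matched: 6

6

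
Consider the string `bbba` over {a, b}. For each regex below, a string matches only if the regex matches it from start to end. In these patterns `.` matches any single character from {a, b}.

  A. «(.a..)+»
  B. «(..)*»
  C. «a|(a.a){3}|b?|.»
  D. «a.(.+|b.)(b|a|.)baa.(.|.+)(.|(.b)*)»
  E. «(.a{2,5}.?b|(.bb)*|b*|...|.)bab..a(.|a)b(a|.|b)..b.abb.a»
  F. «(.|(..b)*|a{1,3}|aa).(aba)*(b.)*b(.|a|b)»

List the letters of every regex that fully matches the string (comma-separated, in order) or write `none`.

B, F

A → no match
B → match
C → no match
D → no match — must start with `a`
E → no match
F → match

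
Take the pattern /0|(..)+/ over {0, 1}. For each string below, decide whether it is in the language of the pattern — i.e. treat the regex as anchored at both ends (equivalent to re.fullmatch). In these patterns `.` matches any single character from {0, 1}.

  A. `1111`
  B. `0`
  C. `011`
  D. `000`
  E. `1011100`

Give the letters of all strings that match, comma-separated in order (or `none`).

A → match
B → match
C → no match
D → no match
E → no match

A, B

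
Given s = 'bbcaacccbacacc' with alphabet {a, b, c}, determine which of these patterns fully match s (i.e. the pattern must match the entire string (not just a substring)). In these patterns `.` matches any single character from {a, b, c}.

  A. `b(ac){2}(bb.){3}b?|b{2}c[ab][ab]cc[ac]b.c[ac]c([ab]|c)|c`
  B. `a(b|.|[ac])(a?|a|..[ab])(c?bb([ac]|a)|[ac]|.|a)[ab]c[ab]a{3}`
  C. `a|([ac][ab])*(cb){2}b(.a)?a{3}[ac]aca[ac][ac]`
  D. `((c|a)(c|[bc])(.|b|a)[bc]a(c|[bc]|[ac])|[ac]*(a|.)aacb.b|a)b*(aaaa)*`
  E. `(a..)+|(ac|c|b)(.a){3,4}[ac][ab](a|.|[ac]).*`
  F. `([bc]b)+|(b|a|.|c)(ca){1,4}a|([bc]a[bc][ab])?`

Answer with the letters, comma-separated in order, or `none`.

A → match
B → no match — must start with 'a'
C → no match
D → no match
E → no match
F → no match

A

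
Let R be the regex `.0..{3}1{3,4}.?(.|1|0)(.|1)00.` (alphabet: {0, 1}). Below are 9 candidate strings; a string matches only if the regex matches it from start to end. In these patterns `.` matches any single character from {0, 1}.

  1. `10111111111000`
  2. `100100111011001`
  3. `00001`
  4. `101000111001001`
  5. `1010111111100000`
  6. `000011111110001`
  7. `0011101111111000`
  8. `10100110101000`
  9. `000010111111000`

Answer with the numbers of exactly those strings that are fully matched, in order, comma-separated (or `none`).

1, 2, 4, 5, 6, 7, 9

1 → match
2 → match
3. `00001` → no match
4 → match
5 → match
6 → match
7 → match
8 → no match
9 → match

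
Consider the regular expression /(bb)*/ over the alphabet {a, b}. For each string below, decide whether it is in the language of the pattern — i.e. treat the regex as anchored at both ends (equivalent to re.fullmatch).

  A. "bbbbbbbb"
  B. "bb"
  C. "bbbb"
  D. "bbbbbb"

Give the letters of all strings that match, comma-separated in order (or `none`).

A → match
B → match
C → match
D → match

A, B, C, D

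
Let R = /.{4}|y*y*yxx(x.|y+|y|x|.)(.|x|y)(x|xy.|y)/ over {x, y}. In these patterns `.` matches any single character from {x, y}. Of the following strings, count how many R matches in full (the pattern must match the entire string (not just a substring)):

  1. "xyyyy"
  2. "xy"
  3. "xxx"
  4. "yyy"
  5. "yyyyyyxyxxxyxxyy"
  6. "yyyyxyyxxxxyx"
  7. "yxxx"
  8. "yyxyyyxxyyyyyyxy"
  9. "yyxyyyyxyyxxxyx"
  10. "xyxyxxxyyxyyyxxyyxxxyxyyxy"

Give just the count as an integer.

1 → no match
2 → no match
3 → no match
4 → no match
5 → no match
6 → no match
7 → match
8 → no match
9 → no match
10 → no match
Total matched: 1

1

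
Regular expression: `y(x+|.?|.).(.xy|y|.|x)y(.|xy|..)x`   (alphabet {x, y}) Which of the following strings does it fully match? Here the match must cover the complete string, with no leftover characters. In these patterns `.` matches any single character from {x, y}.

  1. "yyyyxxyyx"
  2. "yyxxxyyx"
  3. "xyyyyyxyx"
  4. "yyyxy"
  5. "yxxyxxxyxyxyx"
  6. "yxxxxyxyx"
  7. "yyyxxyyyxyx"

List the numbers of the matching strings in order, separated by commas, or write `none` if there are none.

1 → no match
2 → no match
3 → no match — must start with "y"
4 → no match — must end with "x"
5 → no match
6 → match
7 → no match

6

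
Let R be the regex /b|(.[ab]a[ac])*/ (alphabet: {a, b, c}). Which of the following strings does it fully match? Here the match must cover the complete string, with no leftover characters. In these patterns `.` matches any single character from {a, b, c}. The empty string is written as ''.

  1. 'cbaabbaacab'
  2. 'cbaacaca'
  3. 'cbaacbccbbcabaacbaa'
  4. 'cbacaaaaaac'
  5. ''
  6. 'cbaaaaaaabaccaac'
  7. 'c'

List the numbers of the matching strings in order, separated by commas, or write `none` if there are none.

5, 6

1 → no match
2 → no match
3 → no match
4 → no match
5 → match
6 → match
7 → no match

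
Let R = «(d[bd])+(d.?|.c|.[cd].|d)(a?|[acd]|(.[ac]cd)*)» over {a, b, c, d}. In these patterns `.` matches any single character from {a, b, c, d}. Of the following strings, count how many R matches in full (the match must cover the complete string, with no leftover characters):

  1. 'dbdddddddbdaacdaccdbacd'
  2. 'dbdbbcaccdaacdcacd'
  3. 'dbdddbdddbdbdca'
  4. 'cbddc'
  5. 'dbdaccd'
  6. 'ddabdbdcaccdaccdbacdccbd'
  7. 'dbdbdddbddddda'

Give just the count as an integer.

5

1 → match
2 → match
3 → match
4 → no match — must start with 'd'
5 → match
6 → no match
7 → match
Total matched: 5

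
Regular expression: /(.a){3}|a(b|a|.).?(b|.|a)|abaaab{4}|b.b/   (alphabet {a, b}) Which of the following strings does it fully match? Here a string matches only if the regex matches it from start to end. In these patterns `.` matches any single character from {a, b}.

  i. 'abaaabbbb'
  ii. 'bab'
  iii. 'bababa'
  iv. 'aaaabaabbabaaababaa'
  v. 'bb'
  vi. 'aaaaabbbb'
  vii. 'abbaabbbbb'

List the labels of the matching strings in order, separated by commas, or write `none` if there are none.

i, ii, iii

i → match
ii → match
iii → match
iv → no match
v → no match
vi → no match
vii → no match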